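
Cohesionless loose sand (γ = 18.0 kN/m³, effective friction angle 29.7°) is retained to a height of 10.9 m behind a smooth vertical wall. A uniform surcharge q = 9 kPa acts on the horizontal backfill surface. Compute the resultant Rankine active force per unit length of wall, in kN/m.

K_a = tan²(45° − φ/2) = 0.3374.
Soil triangle: ½ K_a γ H² = 0.5×0.3374×18.0×10.9² = 360.8 kN/m.
Surcharge rectangle: K_a q H = 0.3374×9×10.9 = 33.10 kN/m.
Total = 360.8 + 33.10 = 393.9 kN/m.

394 kN/m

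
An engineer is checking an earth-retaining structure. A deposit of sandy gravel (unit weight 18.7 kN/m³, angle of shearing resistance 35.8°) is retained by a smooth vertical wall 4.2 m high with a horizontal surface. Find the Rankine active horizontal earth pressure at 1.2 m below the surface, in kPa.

5.88 kPa

K_a = (1 − sin φ)/(1 + sin φ) = 0.2619.
σ_h = K_a γ z = 0.2619 × 18.7 × 1.2 = 5.876 kPa.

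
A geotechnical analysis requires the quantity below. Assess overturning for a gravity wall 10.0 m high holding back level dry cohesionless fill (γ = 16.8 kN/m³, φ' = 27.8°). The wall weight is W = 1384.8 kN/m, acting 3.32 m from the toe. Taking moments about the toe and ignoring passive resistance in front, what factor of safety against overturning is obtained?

4.51

K_a = tan²(45° − 27.8°/2) = 0.3639.
P_a = ½K_aγH² = 0.5×0.3639×16.8×10.0² = 305.7 kN/m, acting at H/3 = 3.333 m above the base.
Overturning moment M_o = P_a × H/3 = 305.7 × 3.333 = 1019.
Resisting moment M_r = W × 3.32 = 1384.8 × 3.32 = 4598.
FS_overturning = M_r/M_o = 4598/1019 = 4.512.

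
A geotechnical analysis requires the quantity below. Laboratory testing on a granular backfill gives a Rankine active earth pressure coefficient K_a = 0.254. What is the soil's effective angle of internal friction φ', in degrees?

K_a = tan²(45° − φ/2) ⇒ 45° − φ/2 = arctan(√0.254) = 26.75°.
φ = 2(45° − 26.75°) = 36.51°.

36.5°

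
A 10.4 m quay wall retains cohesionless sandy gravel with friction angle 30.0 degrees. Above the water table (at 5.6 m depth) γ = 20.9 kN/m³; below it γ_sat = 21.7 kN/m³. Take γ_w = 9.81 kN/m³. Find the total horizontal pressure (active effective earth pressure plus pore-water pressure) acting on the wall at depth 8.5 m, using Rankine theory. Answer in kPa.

K_a = (1 − sin φ)/(1 + sin φ) = 0.3333.
γ' = 21.7 − 9.81 = 11.89 kN/m³.
Effective vertical stress at 8.5 m: σ'_v = 20.9×5.6 + 11.89×2.90 = 151.5 kPa.
σ'_h = K_a σ'_v = 0.3333 × 151.5 = 50.51 kPa; u = γ_w × 2.90 = 28.45 kPa.
Total σ_h = 50.51 + 28.45 = 78.96 kPa.

79.0 kPa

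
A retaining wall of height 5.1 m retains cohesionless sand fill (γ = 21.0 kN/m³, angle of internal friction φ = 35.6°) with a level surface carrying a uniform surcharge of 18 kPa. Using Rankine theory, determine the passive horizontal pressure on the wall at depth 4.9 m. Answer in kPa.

K_p = (1 + sin φ)/(1 − sin φ) = 3.786.
σ_v = γz + q = 21.0 × 4.9 + 18 = 120.9 kPa.
σ_h = K_p σ_v = 3.786 × 120.9 = 457.7 kPa.

458 kPa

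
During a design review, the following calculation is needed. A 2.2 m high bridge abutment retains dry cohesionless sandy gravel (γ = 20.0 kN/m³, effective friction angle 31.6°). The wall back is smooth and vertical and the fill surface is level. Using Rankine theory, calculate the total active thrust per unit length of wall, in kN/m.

15.1 kN/m

K_a = tan²(45° − φ/2) = 0.3123.
P_a = ½ K_a γ H² = 0.5 × 0.3123 × 20.0 × 2.2² = 15.12 kN/m.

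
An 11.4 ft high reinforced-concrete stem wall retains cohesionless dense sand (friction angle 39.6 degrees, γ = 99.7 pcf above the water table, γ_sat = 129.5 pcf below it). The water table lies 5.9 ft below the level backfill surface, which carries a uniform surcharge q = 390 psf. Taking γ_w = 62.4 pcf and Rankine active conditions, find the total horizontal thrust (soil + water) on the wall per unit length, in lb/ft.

3250 lb/ft

K_a = tan²(45° − φ/2) = 0.2214.
γ' = 129.5 − 62.4 = 67.10 pcf. h₂ = H − d_w = 5.5 ft.
σ'_h: at surface K_a·q = 86.36; at WT K_a(q+γd_w) = 216.6; at base K_a(q+γd_w+γ'h₂) = 298.3 psf.
P₁ = ½(86.36+216.6)×5.9 = 893.8; P₂ = ½(216.6+298.3)×5.5 = 1416; P_w = ½γ_w h₂² = 943.8.
Total = 893.8+1416+943.8 = 3254 lb/ft.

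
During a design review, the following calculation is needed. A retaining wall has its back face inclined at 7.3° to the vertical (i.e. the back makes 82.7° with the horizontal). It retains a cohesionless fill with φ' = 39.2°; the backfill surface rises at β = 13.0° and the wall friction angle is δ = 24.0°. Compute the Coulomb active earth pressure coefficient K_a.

K_a = sin²(α+φ) / [sin²α · sin(α−δ) · (1 + √{sin(φ+δ)sin(φ−β) / (sin(α−δ)sin(α+β))})²].
With α = 82.7°, φ = 39.2°, δ = 24.0°, β = 13.0°: K_a = 0.3035.

0.303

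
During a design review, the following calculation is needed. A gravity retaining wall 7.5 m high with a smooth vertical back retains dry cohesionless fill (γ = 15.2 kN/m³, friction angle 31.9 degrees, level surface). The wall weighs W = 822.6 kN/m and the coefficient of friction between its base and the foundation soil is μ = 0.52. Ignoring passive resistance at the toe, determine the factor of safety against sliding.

3.24

K_a = tan²(45° − 31.9°/2) = 0.3085.
P_a = ½K_aγH² = 0.5×0.3085×15.2×7.5² = 131.9 kN/m, acting at H/3 = 2.500 m above the base.
FS_sliding = μW / P_a = 0.52×822.6 / 131.9 = 3.243.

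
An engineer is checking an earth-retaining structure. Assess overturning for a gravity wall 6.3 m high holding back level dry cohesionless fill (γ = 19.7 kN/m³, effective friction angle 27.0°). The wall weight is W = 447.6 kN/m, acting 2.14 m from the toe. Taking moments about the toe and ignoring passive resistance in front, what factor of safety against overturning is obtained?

K_a = tan²(45° − 27.0°/2) = 0.3755.
P_a = ½K_aγH² = 0.5×0.3755×19.7×6.3² = 146.8 kN/m, acting at H/3 = 2.100 m above the base.
Overturning moment M_o = P_a × H/3 = 146.8 × 2.100 = 308.3.
Resisting moment M_r = W × 2.14 = 447.6 × 2.14 = 957.9.
FS_overturning = M_r/M_o = 957.9/308.3 = 3.107.

3.11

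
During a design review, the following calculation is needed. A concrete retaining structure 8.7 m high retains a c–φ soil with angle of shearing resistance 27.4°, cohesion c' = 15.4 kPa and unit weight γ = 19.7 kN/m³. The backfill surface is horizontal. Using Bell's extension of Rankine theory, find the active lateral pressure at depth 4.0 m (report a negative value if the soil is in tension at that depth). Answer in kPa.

10.4 kPa

K_a = (1 − sin φ)/(1 + sin φ) = 0.3697.
σ_a = K_a γ z − 2c√K_a = 0.3697×19.7×4.0 − 2×15.4×0.6080 = 10.40 kPa.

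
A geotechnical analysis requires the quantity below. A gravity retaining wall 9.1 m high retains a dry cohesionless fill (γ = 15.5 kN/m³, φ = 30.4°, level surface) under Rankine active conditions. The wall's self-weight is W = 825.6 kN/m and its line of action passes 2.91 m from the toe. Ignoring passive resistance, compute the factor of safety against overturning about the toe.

3.76

K_a = tan²(45° − 30.4°/2) = 0.3280.
P_a = ½K_aγH² = 0.5×0.3280×15.5×9.1² = 210.5 kN/m, acting at H/3 = 3.033 m above the base.
Overturning moment M_o = P_a × H/3 = 210.5 × 3.033 = 638.5.
Resisting moment M_r = W × 2.91 = 825.6 × 2.91 = 2402.
FS_overturning = M_r/M_o = 2402/638.5 = 3.763.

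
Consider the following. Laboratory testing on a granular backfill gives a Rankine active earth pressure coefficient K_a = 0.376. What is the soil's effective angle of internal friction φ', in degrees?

K_a = tan²(45° − φ/2) ⇒ 45° − φ/2 = arctan(√0.376) = 31.52°.
φ = 2(45° − 31.52°) = 26.97°.

27.0°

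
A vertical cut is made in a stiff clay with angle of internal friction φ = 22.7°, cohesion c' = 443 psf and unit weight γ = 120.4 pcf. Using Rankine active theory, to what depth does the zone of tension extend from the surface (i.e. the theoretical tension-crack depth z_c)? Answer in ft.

K_a = tan²(45° − 22.7°/2) = 0.4431; √K_a = 0.6657.
The active pressure is zero where K_a γ z = 2c√K_a, so z_c = 2c/(γ√K_a) = 2×443/(120.4×0.6657) = 11.05 ft.

11.1 ft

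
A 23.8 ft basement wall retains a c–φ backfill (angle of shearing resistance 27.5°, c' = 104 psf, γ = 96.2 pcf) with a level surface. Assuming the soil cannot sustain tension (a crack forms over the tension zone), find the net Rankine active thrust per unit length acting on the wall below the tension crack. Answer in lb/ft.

K_a = 0.3682; √K_a = 0.6068.
Tension-crack depth z_c = 2c/(γ√K_a) = 2×104/(96.2×0.6068) = 3.563 ft.
σ_a at base = K_a γ H − 2c√K_a = 0.3682×96.2×23.8 − 2×104×0.6068 = 716.9 psf.
P_a = ½ × 716.9 × (H − z_c) = 0.5×716.9×20.24 = 7253 lb/ft.

7250 lb/ft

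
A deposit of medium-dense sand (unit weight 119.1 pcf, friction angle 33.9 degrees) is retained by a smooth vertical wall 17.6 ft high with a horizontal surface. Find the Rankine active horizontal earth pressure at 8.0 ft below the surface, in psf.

K_a = (1 − sin φ)/(1 + sin φ) = 0.2839.
σ_h = K_a γ z = 0.2839 × 119.1 × 8.0 = 270.5 psf.

271 psf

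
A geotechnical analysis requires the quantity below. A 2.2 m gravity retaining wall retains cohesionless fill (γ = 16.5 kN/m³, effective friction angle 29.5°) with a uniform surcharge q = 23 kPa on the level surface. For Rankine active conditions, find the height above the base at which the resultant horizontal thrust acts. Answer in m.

K_a = 0.3401.
Triangular part P₁ = ½K_aγH² = 13.58 at H/3 = 0.7333 m; rectangular part P₂ = K_a q H = 17.21 at H/2 = 1.100 m.
ȳ = (P₁·0.7333 + P₂·1.100)/(P₁+P₂) = 0.9383 m.

0.938 m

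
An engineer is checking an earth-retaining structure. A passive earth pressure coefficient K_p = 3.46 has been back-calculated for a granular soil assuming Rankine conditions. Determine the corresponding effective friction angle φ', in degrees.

K_p = (1+sin φ)/(1−sin φ) ⇒ sin φ = (K_p − 1)/(K_p + 1) = 0.5516.
φ = arcsin(0.5516) = 33.47°.

33.5°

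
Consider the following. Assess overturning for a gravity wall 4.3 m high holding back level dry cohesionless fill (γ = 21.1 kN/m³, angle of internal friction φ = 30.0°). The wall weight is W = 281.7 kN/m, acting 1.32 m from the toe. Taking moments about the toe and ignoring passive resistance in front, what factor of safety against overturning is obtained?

3.99

K_a = tan²(45° − 30.0°/2) = 0.3333.
P_a = ½K_aγH² = 0.5×0.3333×21.1×4.3² = 65.02 kN/m, acting at H/3 = 1.433 m above the base.
Overturning moment M_o = P_a × H/3 = 65.02 × 1.433 = 93.20.
Resisting moment M_r = W × 1.32 = 281.7 × 1.32 = 371.8.
FS_overturning = M_r/M_o = 371.8/93.20 = 3.990.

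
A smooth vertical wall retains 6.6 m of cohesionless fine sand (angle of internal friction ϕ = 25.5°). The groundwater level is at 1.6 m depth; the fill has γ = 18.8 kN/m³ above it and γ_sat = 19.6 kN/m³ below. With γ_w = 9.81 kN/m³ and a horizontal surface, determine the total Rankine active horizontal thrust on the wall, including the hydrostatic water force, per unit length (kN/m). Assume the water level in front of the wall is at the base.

241 kN/m

K_a = tan²(45° − φ/2) = 0.3981.
γ' = 19.6 − 9.81 = 9.790 kN/m³. Depth below WT = 5.0 m.
σ'_h at WT = K_a γ d_w = 11.97 kPa; at base = 11.97 + K_a γ' × 5.0 = 31.46 kPa.
P₁ (0–1.6 m) = ½×11.97×1.6 = 9.580. P₂ (1.6–6.6 m) = ½(11.97+31.46)×5.0 = 108.6.
P_w = ½ γ_w h₂² = 0.5×9.81×5.0² = 122.6. Total = 9.580+108.6+122.6 = 240.8 kN/m.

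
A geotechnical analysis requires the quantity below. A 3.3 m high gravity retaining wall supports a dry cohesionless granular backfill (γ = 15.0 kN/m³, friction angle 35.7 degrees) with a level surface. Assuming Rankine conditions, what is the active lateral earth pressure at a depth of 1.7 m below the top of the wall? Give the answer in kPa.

6.71 kPa

K_a = (1 − sin φ)/(1 + sin φ) = 0.2630.
σ_h = K_a γ z = 0.2630 × 15.0 × 1.7 = 6.706 kPa.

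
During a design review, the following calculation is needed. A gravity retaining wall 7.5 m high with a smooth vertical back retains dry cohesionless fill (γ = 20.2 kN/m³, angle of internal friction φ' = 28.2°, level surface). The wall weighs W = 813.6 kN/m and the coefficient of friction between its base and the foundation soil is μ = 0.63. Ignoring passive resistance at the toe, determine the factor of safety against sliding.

K_a = tan²(45° − 28.2°/2) = 0.3582.
P_a = ½K_aγH² = 0.5×0.3582×20.2×7.5² = 203.5 kN/m, acting at H/3 = 2.500 m above the base.
FS_sliding = μW / P_a = 0.63×813.6 / 203.5 = 2.519.

2.52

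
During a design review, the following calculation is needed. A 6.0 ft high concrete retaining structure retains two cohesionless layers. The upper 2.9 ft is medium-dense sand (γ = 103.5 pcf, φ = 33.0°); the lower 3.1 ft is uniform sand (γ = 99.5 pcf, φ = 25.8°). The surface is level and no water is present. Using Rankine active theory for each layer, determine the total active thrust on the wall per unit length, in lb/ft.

K_a1 = tan²(45°−33.0°/2) = 0.2948; K_a2 = tan²(45°−25.8°/2) = 0.3935.
Layer 1: σ at base = K_a1 γ₁ h₁ = 88.48 psf; P₁ = ½×88.48×2.9 = 128.3.
Layer 2: σ_v at top = γ₁h₁ = 300.1; σ_h top = K_a2×300.1 = 118.1; σ_h base = K_a2×(300.1+99.5×3.1) = 239.5.
P₂ = ½(118.1+239.5)×3.1 = 554.3. Total P_a = 128.3+554.3 = 682.6 lb/ft.

683 lb/ft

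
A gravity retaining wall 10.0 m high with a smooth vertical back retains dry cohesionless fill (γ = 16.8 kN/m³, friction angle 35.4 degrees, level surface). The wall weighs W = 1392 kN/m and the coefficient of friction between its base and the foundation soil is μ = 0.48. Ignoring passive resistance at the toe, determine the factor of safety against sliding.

K_a = tan²(45° − 35.4°/2) = 0.2664.
P_a = ½K_aγH² = 0.5×0.2664×16.8×10.0² = 223.8 kN/m, acting at H/3 = 3.333 m above the base.
FS_sliding = μW / P_a = 0.48×1392 / 223.8 = 2.986.

2.99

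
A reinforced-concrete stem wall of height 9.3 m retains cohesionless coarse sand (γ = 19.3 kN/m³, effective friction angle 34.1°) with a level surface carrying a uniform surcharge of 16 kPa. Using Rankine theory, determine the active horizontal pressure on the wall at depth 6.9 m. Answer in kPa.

42.0 kPa

K_a = (1 − sin φ)/(1 + sin φ) = 0.2815.
σ_v = γz + q = 19.3 × 6.9 + 16 = 149.2 kPa.
σ_h = K_a σ_v = 0.2815 × 149.2 = 42.00 kPa.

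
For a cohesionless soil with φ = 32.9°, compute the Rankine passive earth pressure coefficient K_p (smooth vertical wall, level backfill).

3.38

K_p = (1 + sin φ)/(1 − sin φ) = tan²(45° + 32.9°/2) = 3.378.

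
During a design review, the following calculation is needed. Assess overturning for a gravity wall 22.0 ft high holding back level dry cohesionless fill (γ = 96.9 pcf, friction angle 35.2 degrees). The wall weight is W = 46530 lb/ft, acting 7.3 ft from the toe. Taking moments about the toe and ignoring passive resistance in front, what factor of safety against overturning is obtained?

K_a = tan²(45° − 35.2°/2) = 0.2687.
P_a = ½K_aγH² = 0.5×0.2687×96.9×22.0² = 6301 lb/ft, acting at H/3 = 7.333 ft above the base.
Overturning moment M_o = P_a × H/3 = 6301 × 7.333 = 46200.
Resisting moment M_r = W × 7.3 = 46530 × 7.3 = 339700.
FS_overturning = M_r/M_o = 339700/46200 = 7.351.

7.35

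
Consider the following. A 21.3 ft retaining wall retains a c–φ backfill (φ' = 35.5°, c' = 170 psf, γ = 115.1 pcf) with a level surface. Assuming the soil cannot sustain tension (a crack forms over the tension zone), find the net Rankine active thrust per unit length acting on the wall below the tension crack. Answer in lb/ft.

3700 lb/ft

K_a = 0.2653; √K_a = 0.5150.
Tension-crack depth z_c = 2c/(γ√K_a) = 2×170/(115.1×0.5150) = 5.735 ft.
σ_a at base = K_a γ H − 2c√K_a = 0.2653×115.1×21.3 − 2×170×0.5150 = 475.2 psf.
P_a = ½ × 475.2 × (H − z_c) = 0.5×475.2×15.56 = 3698 lb/ft.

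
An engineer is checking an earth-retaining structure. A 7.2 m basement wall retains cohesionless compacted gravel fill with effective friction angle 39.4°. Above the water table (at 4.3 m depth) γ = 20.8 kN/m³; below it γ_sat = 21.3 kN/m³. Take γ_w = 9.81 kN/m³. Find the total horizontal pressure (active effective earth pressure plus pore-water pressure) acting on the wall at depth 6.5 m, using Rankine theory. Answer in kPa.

47.2 kPa

K_a = (1 − sin φ)/(1 + sin φ) = 0.2234.
γ' = 21.3 − 9.81 = 11.49 kN/m³.
Effective vertical stress at 6.5 m: σ'_v = 20.8×4.3 + 11.49×2.20 = 114.7 kPa.
σ'_h = K_a σ'_v = 0.2234 × 114.7 = 25.63 kPa; u = γ_w × 2.20 = 21.58 kPa.
Total σ_h = 25.63 + 21.58 = 47.21 kPa.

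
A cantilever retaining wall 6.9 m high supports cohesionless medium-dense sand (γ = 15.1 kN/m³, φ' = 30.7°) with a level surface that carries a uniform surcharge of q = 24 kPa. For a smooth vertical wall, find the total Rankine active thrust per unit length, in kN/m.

170 kN/m

K_a = tan²(45° − φ/2) = 0.3240.
Soil triangle: ½ K_a γ H² = 0.5×0.3240×15.1×6.9² = 116.5 kN/m.
Surcharge rectangle: K_a q H = 0.3240×24×6.9 = 53.66 kN/m.
Total = 116.5 + 53.66 = 170.1 kN/m.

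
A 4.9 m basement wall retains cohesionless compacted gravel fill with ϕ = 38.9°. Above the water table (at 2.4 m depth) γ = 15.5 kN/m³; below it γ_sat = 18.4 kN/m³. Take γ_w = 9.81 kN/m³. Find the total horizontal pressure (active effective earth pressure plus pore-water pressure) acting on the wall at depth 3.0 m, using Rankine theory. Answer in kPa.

K_a = (1 − sin φ)/(1 + sin φ) = 0.2285.
γ' = 18.4 − 9.81 = 8.590 kN/m³.
Effective vertical stress at 3.0 m: σ'_v = 15.5×2.4 + 8.590×0.600 = 42.35 kPa.
σ'_h = K_a σ'_v = 0.2285 × 42.35 = 9.679 kPa; u = γ_w × 0.600 = 5.886 kPa.
Total σ_h = 9.679 + 5.886 = 15.57 kPa.

15.6 kPa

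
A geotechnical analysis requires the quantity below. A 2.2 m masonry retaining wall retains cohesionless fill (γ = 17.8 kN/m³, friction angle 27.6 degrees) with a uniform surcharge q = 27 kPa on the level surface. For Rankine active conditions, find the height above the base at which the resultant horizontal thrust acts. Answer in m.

K_a = 0.3668.
Triangular part P₁ = ½K_aγH² = 15.80 at H/3 = 0.7333 m; rectangular part P₂ = K_a q H = 21.79 at H/2 = 1.100 m.
ȳ = (P₁·0.7333 + P₂·1.100)/(P₁+P₂) = 0.9459 m.

0.946 m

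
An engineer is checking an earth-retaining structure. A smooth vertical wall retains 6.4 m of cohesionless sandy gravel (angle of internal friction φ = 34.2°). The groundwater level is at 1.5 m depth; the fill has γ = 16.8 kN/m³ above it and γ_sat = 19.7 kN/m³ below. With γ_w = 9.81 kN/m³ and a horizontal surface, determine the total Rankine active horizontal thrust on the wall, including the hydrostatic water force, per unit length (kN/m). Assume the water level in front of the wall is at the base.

191 kN/m

K_a = tan²(45° − φ/2) = 0.2803.
γ' = 19.7 − 9.81 = 9.890 kN/m³. Depth below WT = 4.9 m.
σ'_h at WT = K_a γ d_w = 7.065 kPa; at base = 7.065 + K_a γ' × 4.9 = 20.65 kPa.
P₁ (0–1.5 m) = ½×7.065×1.5 = 5.298. P₂ (1.5–6.4 m) = ½(7.065+20.65)×4.9 = 67.90.
P_w = ½ γ_w h₂² = 0.5×9.81×4.9² = 117.8. Total = 5.298+67.90+117.8 = 191.0 kN/m.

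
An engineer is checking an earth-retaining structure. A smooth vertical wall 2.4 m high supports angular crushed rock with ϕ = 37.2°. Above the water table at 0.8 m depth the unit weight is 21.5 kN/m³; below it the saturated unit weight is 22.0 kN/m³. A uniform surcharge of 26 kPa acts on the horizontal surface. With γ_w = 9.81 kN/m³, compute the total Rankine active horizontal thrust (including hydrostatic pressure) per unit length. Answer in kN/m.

40.3 kN/m

K_a = tan²(45° − φ/2) = 0.2464.
γ' = 22.0 − 9.81 = 12.19 kN/m³. h₂ = H − d_w = 1.6 m.
σ'_h: at surface K_a·q = 6.407; at WT K_a(q+γd_w) = 10.65; at base K_a(q+γd_w+γ'h₂) = 15.45 kPa.
P₁ = ½(6.407+10.65)×0.8 = 6.821; P₂ = ½(10.65+15.45)×1.6 = 20.88; P_w = ½γ_w h₂² = 12.56.
Total = 6.821+20.88+12.56 = 40.25 kN/m.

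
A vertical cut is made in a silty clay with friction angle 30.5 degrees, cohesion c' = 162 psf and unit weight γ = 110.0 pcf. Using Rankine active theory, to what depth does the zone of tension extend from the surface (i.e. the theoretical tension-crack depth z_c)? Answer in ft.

5.15 ft

K_a = tan²(45° − 30.5°/2) = 0.3267; √K_a = 0.5715.
The active pressure is zero where K_a γ z = 2c√K_a, so z_c = 2c/(γ√K_a) = 2×162/(110.0×0.5715) = 5.153 ft.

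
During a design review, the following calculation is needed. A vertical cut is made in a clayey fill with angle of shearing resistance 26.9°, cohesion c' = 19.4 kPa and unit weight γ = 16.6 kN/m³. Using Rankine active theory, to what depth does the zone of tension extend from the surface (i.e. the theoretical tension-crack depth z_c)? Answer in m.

K_a = tan²(45° − 26.9°/2) = 0.3770; √K_a = 0.6140.
The active pressure is zero where K_a γ z = 2c√K_a, so z_c = 2c/(γ√K_a) = 2×19.4/(16.6×0.6140) = 3.807 m.

3.81 m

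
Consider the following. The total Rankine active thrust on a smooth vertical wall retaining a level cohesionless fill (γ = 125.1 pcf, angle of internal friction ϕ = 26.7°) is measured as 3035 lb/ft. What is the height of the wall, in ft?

11.3 ft

K_a = 0.3800. P_a = ½ K_a γ H² ⇒ H = √(2P_a/(K_a γ)).
H = √(2×3035/(0.3800×125.1)) = 11.30 ft.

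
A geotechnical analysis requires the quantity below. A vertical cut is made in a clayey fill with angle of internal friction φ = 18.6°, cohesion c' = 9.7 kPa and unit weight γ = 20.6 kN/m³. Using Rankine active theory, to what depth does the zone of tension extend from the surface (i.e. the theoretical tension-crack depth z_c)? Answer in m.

1.31 m

K_a = tan²(45° − 18.6°/2) = 0.5163; √K_a = 0.7186.
The active pressure is zero where K_a γ z = 2c√K_a, so z_c = 2c/(γ√K_a) = 2×9.7/(20.6×0.7186) = 1.311 m.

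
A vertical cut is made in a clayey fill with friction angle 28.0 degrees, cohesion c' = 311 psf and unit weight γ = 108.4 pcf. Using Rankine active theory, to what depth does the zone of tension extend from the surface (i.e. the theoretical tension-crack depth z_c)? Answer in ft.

9.55 ft

K_a = tan²(45° − 28.0°/2) = 0.3610; √K_a = 0.6009.
The active pressure is zero where K_a γ z = 2c√K_a, so z_c = 2c/(γ√K_a) = 2×311/(108.4×0.6009) = 9.550 ft.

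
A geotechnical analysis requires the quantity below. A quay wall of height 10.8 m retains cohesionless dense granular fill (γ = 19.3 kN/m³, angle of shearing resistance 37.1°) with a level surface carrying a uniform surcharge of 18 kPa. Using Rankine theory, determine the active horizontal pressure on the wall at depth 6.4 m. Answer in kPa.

35.0 kPa

K_a = (1 − sin φ)/(1 + sin φ) = 0.2475.
σ_v = γz + q = 19.3 × 6.4 + 18 = 141.5 kPa.
σ_h = K_a σ_v = 0.2475 × 141.5 = 35.03 kPa.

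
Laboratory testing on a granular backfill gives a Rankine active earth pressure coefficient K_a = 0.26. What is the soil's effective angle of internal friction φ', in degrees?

K_a = tan²(45° − φ/2) ⇒ 45° − φ/2 = arctan(√0.26) = 27.02°.
φ = 2(45° − 27.02°) = 35.97°.

36.0°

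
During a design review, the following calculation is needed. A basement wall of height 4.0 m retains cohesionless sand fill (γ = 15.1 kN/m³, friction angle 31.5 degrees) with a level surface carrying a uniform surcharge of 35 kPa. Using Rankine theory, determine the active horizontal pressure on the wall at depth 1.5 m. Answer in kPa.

18.1 kPa

K_a = (1 − sin φ)/(1 + sin φ) = 0.3136.
σ_v = γz + q = 15.1 × 1.5 + 35 = 57.65 kPa.
σ_h = K_a σ_v = 0.3136 × 57.65 = 18.08 kPa.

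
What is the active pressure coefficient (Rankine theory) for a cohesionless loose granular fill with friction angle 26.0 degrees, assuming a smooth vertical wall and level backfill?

K_a = (1 − sin φ)/(1 + sin φ) = (1 − sin 26.0°)/(1 + sin 26.0°) = 0.3905.

0.390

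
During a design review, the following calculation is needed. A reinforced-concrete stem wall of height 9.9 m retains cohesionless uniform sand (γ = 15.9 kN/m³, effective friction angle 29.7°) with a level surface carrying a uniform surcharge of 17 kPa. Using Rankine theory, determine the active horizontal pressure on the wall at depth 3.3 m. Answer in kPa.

23.4 kPa

K_a = (1 − sin φ)/(1 + sin φ) = 0.3374.
σ_v = γz + q = 15.9 × 3.3 + 17 = 69.47 kPa.
σ_h = K_a σ_v = 0.3374 × 69.47 = 23.44 kPa.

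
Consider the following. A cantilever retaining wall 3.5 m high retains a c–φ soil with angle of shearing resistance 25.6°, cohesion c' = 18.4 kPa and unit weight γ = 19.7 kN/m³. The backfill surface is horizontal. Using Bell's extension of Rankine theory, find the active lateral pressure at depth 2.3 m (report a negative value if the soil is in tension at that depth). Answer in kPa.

K_a = (1 − sin φ)/(1 + sin φ) = 0.3966.
σ_a = K_a γ z − 2c√K_a = 0.3966×19.7×2.3 − 2×18.4×0.6297 = -5.206 kPa.

-5.21 kPa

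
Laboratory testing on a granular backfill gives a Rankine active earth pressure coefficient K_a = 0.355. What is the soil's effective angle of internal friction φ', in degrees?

28.4°

K_a = tan²(45° − φ/2) ⇒ 45° − φ/2 = arctan(√0.355) = 30.79°.
φ = 2(45° − 30.79°) = 28.43°.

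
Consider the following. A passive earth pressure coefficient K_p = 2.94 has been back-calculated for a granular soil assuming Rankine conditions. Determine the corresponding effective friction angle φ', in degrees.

29.5°

K_p = (1+sin φ)/(1−sin φ) ⇒ sin φ = (K_p − 1)/(K_p + 1) = 0.4924.
φ = arcsin(0.4924) = 29.50°.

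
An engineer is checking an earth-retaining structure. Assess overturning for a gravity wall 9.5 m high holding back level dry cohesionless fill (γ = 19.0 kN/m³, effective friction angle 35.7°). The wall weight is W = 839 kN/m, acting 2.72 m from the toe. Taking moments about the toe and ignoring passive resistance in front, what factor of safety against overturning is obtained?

K_a = tan²(45° − 35.7°/2) = 0.2630.
P_a = ½K_aγH² = 0.5×0.2630×19.0×9.5² = 225.5 kN/m, acting at H/3 = 3.167 m above the base.
Overturning moment M_o = P_a × H/3 = 225.5 × 3.167 = 714.0.
Resisting moment M_r = W × 2.72 = 839 × 2.72 = 2282.
FS_overturning = M_r/M_o = 2282/714.0 = 3.196.

3.20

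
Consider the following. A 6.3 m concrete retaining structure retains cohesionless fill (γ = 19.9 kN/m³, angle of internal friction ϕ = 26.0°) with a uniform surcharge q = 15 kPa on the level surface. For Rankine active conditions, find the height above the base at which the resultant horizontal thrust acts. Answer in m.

2.30 m

K_a = 0.3905.
Triangular part P₁ = ½K_aγH² = 154.2 at H/3 = 2.100 m; rectangular part P₂ = K_a q H = 36.90 at H/2 = 3.150 m.
ȳ = (P₁·2.100 + P₂·3.150)/(P₁+P₂) = 2.303 m.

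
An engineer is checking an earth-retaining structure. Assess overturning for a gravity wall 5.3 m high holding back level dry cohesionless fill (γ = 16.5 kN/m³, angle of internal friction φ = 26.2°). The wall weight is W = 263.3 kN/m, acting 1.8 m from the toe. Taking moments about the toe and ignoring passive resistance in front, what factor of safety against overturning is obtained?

2.99

K_a = tan²(45° − 26.2°/2) = 0.3874.
P_a = ½K_aγH² = 0.5×0.3874×16.5×5.3² = 89.79 kN/m, acting at H/3 = 1.767 m above the base.
Overturning moment M_o = P_a × H/3 = 89.79 × 1.767 = 158.6.
Resisting moment M_r = W × 1.8 = 263.3 × 1.8 = 473.9.
FS_overturning = M_r/M_o = 473.9/158.6 = 2.988.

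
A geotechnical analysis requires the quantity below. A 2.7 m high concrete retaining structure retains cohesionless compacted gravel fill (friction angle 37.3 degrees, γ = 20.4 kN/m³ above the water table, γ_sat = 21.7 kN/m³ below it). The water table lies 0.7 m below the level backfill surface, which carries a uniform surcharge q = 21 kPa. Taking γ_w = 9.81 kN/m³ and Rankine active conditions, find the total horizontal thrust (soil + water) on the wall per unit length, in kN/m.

47.6 kN/m

K_a = tan²(45° − φ/2) = 0.2453.
γ' = 21.7 − 9.81 = 11.89 kN/m³. h₂ = H − d_w = 2.0 m.
σ'_h: at surface K_a·q = 5.152; at WT K_a(q+γd_w) = 8.656; at base K_a(q+γd_w+γ'h₂) = 14.49 kPa.
P₁ = ½(5.152+8.656)×0.7 = 4.833; P₂ = ½(8.656+14.49)×2.0 = 23.15; P_w = ½γ_w h₂² = 19.62.
Total = 4.833+23.15+19.62 = 47.60 kN/m.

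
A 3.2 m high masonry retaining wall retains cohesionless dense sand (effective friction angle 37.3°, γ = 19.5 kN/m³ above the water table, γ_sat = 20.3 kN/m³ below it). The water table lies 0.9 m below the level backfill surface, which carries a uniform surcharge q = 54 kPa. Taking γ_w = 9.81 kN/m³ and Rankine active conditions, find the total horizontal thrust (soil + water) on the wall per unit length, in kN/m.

K_a = tan²(45° − φ/2) = 0.2453.
γ' = 20.3 − 9.81 = 10.49 kN/m³. h₂ = H − d_w = 2.3 m.
σ'_h: at surface K_a·q = 13.25; at WT K_a(q+γd_w) = 17.55; at base K_a(q+γd_w+γ'h₂) = 23.47 kPa.
P₁ = ½(13.25+17.55)×0.9 = 13.86; P₂ = ½(17.55+23.47)×2.3 = 47.18; P_w = ½γ_w h₂² = 25.95.
Total = 13.86+47.18+25.95 = 86.99 kN/m.

87.0 kN/m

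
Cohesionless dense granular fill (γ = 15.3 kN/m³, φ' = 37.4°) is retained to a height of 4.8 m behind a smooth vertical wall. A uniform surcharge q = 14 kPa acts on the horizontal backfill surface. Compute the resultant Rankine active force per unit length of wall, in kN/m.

59.5 kN/m

K_a = tan²(45° − φ/2) = 0.2443.
Soil triangle: ½ K_a γ H² = 0.5×0.2443×15.3×4.8² = 43.05 kN/m.
Surcharge rectangle: K_a q H = 0.2443×14×4.8 = 16.41 kN/m.
Total = 43.05 + 16.41 = 59.47 kN/m.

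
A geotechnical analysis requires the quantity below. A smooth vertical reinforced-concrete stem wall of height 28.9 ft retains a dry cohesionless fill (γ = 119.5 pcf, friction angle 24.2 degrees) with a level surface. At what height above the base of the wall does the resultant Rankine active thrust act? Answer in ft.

9.63 ft

K_a = 0.4185.
The pressure distribution is triangular, so the resultant acts at H/3 above the base = 28.9/3 = 9.633 ft.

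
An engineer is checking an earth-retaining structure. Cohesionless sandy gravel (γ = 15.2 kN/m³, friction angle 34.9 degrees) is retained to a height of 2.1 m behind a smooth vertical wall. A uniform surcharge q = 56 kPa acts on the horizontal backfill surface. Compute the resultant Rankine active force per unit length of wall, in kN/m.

41.1 kN/m

K_a = tan²(45° − φ/2) = 0.2721.
Soil triangle: ½ K_a γ H² = 0.5×0.2721×15.2×2.1² = 9.121 kN/m.
Surcharge rectangle: K_a q H = 0.2721×56×2.1 = 32.00 kN/m.
Total = 9.121 + 32.00 = 41.13 kN/m.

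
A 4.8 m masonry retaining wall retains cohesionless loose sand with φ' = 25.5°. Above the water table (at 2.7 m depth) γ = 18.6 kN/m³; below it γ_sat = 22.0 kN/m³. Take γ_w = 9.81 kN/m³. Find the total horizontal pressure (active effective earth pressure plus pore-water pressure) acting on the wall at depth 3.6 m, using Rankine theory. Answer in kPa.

33.2 kPa

K_a = (1 − sin φ)/(1 + sin φ) = 0.3981.
γ' = 22.0 − 9.81 = 12.19 kN/m³.
Effective vertical stress at 3.6 m: σ'_v = 18.6×2.7 + 12.19×0.900 = 61.19 kPa.
σ'_h = K_a σ'_v = 0.3981 × 61.19 = 24.36 kPa; u = γ_w × 0.900 = 8.829 kPa.
Total σ_h = 24.36 + 8.829 = 33.19 kPa.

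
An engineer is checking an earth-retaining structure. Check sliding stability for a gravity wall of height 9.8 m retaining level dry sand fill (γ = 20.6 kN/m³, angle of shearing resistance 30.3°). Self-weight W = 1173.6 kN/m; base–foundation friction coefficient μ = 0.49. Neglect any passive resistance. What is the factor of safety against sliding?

K_a = tan²(45° − 30.3°/2) = 0.3293.
P_a = ½K_aγH² = 0.5×0.3293×20.6×9.8² = 325.8 kN/m, acting at H/3 = 3.267 m above the base.
FS_sliding = μW / P_a = 0.49×1173.6 / 325.8 = 1.765.

1.77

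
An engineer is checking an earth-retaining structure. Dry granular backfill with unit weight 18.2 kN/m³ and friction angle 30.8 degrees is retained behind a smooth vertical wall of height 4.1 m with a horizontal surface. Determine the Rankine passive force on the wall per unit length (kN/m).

K_p = tan²(45° + φ/2) = 3.099.
P_p = ½ K_p γ H² = 0.5 × 3.099 × 18.2 × 4.1² = 474.0 kN/m.

474 kN/m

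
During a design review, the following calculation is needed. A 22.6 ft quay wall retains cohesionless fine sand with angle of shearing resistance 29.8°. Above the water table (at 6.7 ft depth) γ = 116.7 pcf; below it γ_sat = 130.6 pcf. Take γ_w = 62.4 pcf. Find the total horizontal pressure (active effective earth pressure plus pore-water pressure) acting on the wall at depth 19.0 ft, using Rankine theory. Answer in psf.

1310 psf

K_a = (1 − sin φ)/(1 + sin φ) = 0.3360.
γ' = 130.6 − 62.4 = 68.20 pcf.
Effective vertical stress at 19.0 ft: σ'_v = 116.7×6.7 + 68.20×12.3 = 1621 psf.
σ'_h = K_a σ'_v = 0.3360 × 1621 = 544.6 psf; u = γ_w × 12.3 = 767.5 psf.
Total σ_h = 544.6 + 767.5 = 1312 psf.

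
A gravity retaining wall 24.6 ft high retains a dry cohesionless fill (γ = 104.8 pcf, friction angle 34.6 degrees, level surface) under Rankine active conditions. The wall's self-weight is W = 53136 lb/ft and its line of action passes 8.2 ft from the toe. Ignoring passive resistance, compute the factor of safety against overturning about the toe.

K_a = tan²(45° − 34.6°/2) = 0.2756.
P_a = ½K_aγH² = 0.5×0.2756×104.8×24.6² = 8741 lb/ft, acting at H/3 = 8.200 ft above the base.
Overturning moment M_o = P_a × H/3 = 8741 × 8.200 = 71670.
Resisting moment M_r = W × 8.2 = 53136 × 8.2 = 435700.
FS_overturning = M_r/M_o = 435700/71670 = 6.079.

6.08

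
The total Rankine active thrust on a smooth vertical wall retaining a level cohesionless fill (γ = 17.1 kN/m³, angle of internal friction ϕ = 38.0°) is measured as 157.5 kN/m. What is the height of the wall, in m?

8.80 m

K_a = 0.2379. P_a = ½ K_a γ H² ⇒ H = √(2P_a/(K_a γ)).
H = √(2×157.5/(0.2379×17.1)) = 8.800 m.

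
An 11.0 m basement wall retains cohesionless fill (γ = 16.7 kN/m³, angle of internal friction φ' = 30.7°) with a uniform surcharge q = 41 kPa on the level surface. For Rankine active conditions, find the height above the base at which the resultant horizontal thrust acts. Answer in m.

4.23 m

K_a = 0.3240.
Triangular part P₁ = ½K_aγH² = 327.4 at H/3 = 3.667 m; rectangular part P₂ = K_a q H = 146.1 at H/2 = 5.500 m.
ȳ = (P₁·3.667 + P₂·5.500)/(P₁+P₂) = 4.232 m.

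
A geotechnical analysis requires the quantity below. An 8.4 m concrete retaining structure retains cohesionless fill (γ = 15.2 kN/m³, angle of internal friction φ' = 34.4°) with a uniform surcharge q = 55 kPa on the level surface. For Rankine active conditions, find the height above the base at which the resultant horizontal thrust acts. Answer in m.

3.45 m

K_a = 0.2780.
Triangular part P₁ = ½K_aγH² = 149.1 at H/3 = 2.800 m; rectangular part P₂ = K_a q H = 128.4 at H/2 = 4.200 m.
ȳ = (P₁·2.800 + P₂·4.200)/(P₁+P₂) = 3.448 m.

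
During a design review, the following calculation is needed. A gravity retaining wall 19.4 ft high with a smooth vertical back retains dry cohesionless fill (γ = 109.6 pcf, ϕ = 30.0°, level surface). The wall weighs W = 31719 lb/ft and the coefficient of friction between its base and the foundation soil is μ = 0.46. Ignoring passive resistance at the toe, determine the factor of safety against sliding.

K_a = tan²(45° − 30.0°/2) = 0.3333.
P_a = ½K_aγH² = 0.5×0.3333×109.6×19.4² = 6875 lb/ft, acting at H/3 = 6.467 ft above the base.
FS_sliding = μW / P_a = 0.46×31719 / 6875 = 2.122.

2.12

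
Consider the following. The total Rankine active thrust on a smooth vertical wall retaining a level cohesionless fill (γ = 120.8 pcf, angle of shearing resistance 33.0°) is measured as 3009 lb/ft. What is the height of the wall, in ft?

K_a = 0.2948. P_a = ½ K_a γ H² ⇒ H = √(2P_a/(K_a γ)).
H = √(2×3009/(0.2948×120.8)) = 13.00 ft.

13.0 ft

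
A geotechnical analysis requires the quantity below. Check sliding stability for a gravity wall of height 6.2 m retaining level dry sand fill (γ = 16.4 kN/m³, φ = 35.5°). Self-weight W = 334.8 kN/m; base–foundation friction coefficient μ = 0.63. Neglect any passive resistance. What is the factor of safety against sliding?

K_a = tan²(45° − 35.5°/2) = 0.2653.
P_a = ½K_aγH² = 0.5×0.2653×16.4×6.2² = 83.61 kN/m, acting at H/3 = 2.067 m above the base.
FS_sliding = μW / P_a = 0.63×334.8 / 83.61 = 2.523.

2.52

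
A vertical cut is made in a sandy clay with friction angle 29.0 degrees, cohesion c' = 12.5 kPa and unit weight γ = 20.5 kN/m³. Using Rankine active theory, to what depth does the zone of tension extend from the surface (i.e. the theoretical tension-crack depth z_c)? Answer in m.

K_a = tan²(45° − 29.0°/2) = 0.3470; √K_a = 0.5890.
The active pressure is zero where K_a γ z = 2c√K_a, so z_c = 2c/(γ√K_a) = 2×12.5/(20.5×0.5890) = 2.070 m.

2.07 m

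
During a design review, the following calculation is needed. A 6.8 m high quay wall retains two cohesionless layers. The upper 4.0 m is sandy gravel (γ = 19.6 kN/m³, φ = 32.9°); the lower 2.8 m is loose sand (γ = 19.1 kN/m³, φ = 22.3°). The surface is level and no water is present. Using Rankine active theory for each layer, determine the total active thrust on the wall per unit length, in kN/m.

179 kN/m

K_a1 = tan²(45°−32.9°/2) = 0.2960; K_a2 = tan²(45°−22.3°/2) = 0.4498.
Layer 1: σ at base = K_a1 γ₁ h₁ = 23.21 kPa; P₁ = ½×23.21×4.0 = 46.42.
Layer 2: σ_v at top = γ₁h₁ = 78.40; σ_h top = K_a2×78.40 = 35.27; σ_h base = K_a2×(78.40+19.1×2.8) = 59.33.
P₂ = ½(35.27+59.33)×2.8 = 132.4. Total P_a = 46.42+132.4 = 178.8 kN/m.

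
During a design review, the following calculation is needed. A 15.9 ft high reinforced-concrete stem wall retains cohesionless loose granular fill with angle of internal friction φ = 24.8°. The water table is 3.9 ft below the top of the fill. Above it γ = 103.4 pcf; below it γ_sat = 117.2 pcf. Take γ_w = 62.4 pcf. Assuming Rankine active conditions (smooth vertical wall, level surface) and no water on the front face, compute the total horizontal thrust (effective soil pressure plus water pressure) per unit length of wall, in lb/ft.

K_a = tan²(45° − φ/2) = 0.4090.
γ' = 117.2 − 62.4 = 54.80 pcf. Depth below WT = 12.0 ft.
σ'_h at WT = K_a γ d_w = 164.9 psf; at base = 164.9 + K_a γ' × 12.0 = 433.9 psf.
P₁ (0–3.9 ft) = ½×164.9×3.9 = 321.6. P₂ (3.9–15.9 ft) = ½(164.9+433.9)×12.0 = 3593.
P_w = ½ γ_w h₂² = 0.5×62.4×12.0² = 4493. Total = 321.6+3593+4493 = 8407 lb/ft.

8410 lb/ft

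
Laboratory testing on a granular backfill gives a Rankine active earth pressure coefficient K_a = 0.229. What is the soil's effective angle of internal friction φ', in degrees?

38.9°

K_a = tan²(45° − φ/2) ⇒ 45° − φ/2 = arctan(√0.229) = 25.57°.
φ = 2(45° − 25.57°) = 38.85°.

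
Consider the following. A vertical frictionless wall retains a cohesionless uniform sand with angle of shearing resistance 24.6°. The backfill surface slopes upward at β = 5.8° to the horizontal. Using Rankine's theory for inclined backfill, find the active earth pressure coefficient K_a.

K_a = cos β · (cos β − √(cos²β − cos²φ)) / (cos β + √(cos²β − cos²φ)).
cos β = 0.9949, cos φ = 0.9092, √(cos²β − cos²φ) = 0.4038.
K_a = 0.9949 × (0.9949 − 0.4038)/(0.9949 + 0.4038) = 0.4204.

0.420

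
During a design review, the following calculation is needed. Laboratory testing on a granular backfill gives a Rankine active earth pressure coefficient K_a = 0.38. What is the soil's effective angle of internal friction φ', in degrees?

K_a = tan²(45° − φ/2) ⇒ 45° − φ/2 = arctan(√0.38) = 31.65°.
φ = 2(45° − 31.65°) = 26.70°.

26.7°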